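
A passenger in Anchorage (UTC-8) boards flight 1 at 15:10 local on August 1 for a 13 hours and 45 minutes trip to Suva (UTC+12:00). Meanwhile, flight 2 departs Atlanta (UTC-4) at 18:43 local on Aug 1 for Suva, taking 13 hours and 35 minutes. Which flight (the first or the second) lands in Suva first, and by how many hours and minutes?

Flight 1 in UTC: 15:10 + 8:00 = 23:10 on Aug 1.
+13 hours 45 minutes → arrive 12:55 UTC on Aug 2.
Flight 2 in UTC: 18:43 + 4:00 = 22:43 on Aug 1.
+13 hours 35 minutes → arrive 12:18 UTC on Aug 2.
Flight 2 lands earlier by 37 minutes.

the second, by 37 minutes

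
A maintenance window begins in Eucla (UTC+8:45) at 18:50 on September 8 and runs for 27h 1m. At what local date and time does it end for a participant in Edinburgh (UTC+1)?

14:06 on September 9

Convert start to UTC: 18:50 − 8:45 = 10:05 UTC on Sep 8.
Add 27 hours and 1 minute duration → 13:06 UTC (Sep 9).
Edinburgh is UTC+1:00, so local end time = 13:06 + 1:00 = 14:06 on Sep 9.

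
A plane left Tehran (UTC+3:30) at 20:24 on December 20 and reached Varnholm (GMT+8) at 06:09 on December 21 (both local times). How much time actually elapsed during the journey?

Varnholm is 4:30 ahead of Tehran.
Clock-face elapsed time (ignoring zones) is 9 hours 45 minutes.
Actual elapsed = 9 hours 45 minutes − 4:30 = 5 hours 15 minutes.

5 hours 15 minutes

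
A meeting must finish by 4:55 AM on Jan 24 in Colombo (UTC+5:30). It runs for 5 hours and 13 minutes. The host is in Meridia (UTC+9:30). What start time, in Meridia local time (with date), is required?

3:42 AM on Jan 24

Target end time in UTC: 4:55 AM − 5:30 = 11:25 PM on Jan 23.
Subtract 5 hours 13 minutes → start 6:12 PM UTC on Jan 23.
Meridia is UTC+9:30: 6:12 PM + 9:30 = 3:42 AM on Jan 24.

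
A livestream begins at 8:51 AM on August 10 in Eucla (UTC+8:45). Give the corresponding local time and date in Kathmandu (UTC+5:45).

5:51 AM on August 10

In UTC: 8:51 AM − 8:45 = 12:06 AM on Aug 10.
Kathmandu is UTC+5:45: 12:06 AM + 5:45 = 5:51 AM on Aug 10.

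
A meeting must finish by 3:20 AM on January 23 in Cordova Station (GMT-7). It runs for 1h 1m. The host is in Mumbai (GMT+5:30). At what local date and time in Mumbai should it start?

2:49 PM on Jan 23

Target end time in UTC: 3:20 AM + 7:00 = 10:20 AM on Jan 23.
Subtract 1 hour 1 minute → start 9:19 AM UTC on Jan 23.
Mumbai is UTC+5:30: 9:19 AM + 5:30 = 2:49 PM on Jan 23.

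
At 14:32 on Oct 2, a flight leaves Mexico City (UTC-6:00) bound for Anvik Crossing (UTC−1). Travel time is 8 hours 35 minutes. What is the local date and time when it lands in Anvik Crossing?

04:07 on October 3

Convert departure to UTC: 14:32 + 6:00 = 20:32 UTC on Oct 2.
Add 8 hours 35 minutes travel time → 05:07 UTC (Oct 3).
Anvik Crossing is UTC−1:00, so local arrival = 05:07 − 1:00 = 04:07 on Oct 3.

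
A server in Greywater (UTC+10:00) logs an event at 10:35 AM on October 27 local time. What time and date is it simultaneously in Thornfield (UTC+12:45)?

In UTC: 10:35 AM − 10:00 = 12:35 AM on Oct 27.
Thornfield is UTC+12:45: 12:35 AM + 12:45 = 1:20 PM on Oct 27.

1:20 PM on Oct 27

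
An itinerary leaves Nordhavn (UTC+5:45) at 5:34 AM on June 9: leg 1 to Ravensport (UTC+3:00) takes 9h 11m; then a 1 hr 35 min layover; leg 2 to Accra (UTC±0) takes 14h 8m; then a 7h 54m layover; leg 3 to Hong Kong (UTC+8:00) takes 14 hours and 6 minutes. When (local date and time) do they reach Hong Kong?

6:43 AM on June 11

Convert departure to UTC: 5:34 AM − 5:45 = 11:49 PM UTC on Jun 8.
Add 9 hours 11 minutes leg 1 → 9:00 AM UTC (Jun 9).
Add 1 hour and 35 minutes layover in Ravensport → 10:35 AM UTC.
Add 14 hours and 8 minutes leg 2 → 12:43 AM UTC (Jun 10).
Add 7 hours 54 minutes layover in Accra → 8:37 AM UTC.
Add 14 hours and 6 minutes leg 3 → 10:43 PM UTC.
Hong Kong is UTC+8:00, so local arrival = 10:43 PM + 8:00 = 6:43 AM on Jun 11.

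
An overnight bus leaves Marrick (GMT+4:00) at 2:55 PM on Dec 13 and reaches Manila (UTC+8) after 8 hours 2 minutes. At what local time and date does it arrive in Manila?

2:57 AM on December 14

Convert departure to UTC: 2:55 PM − 4:00 = 10:55 AM UTC on Dec 13.
Add 8 hours 2 minutes travel time → 6:57 PM UTC.
Manila is UTC+8:00, so local arrival = 6:57 PM + 8:00 = 2:57 AM on Dec 14.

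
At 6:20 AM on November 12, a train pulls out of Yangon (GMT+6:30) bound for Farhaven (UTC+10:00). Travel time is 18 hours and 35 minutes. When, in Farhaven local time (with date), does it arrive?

4:25 AM on Nov 13

Convert departure to UTC: 6:20 AM − 6:30 = 11:50 PM UTC on Nov 11.
Add 18 hours and 35 minutes travel time → 6:25 PM UTC (Nov 12).
Farhaven is UTC+10:00, so local arrival = 6:25 PM + 10:00 = 4:25 AM on Nov 13.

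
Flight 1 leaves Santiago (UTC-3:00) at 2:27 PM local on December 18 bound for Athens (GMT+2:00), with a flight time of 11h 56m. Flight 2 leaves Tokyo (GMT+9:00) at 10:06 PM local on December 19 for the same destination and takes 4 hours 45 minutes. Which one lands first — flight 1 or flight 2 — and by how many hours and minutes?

Flight 1 in UTC: 2:27 PM + 3:00 = 5:27 PM on Dec 18.
+11 hours 56 minutes → arrive 5:23 AM UTC on Dec 19.
Flight 2 in UTC: 10:06 PM − 9:00 = 1:06 PM on Dec 19.
+4 hours and 45 minutes → arrive 5:51 PM UTC on Dec 19.
Flight 1 lands earlier by 12 hours 28 minutes.

the first, by 12 hours 28 minutes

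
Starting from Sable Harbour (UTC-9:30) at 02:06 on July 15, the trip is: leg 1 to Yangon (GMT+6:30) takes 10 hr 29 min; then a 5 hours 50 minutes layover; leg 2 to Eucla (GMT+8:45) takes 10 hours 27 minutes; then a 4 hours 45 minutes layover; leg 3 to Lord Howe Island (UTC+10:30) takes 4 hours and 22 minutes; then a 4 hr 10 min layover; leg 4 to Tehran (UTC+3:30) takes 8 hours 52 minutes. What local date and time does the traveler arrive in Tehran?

Convert departure to UTC: 02:06 + 9:30 = 11:36 UTC on Jul 15.
Add 10 hours and 29 minutes leg 1 → 22:05 UTC.
Add 5 hours and 50 minutes layover in Yangon → 03:55 UTC (Jul 16).
Add 10 hours and 27 minutes leg 2 → 14:22 UTC.
Add 4 hours 45 minutes layover in Eucla → 19:07 UTC.
Add 4 hours 22 minutes leg 3 → 23:29 UTC.
Add 4 hours 10 minutes layover in Lord Howe Island → 03:39 UTC (Jul 17).
Add 8 hours and 52 minutes leg 4 → 12:31 UTC.
Tehran is UTC+3:30, so local arrival = 12:31 + 3:30 = 16:01 on Jul 17.

16:01 on July 17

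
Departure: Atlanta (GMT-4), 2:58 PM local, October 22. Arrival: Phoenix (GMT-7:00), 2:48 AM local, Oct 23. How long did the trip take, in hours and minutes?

14 hours 50 minutes

Departure in UTC: 2:58 PM + 4:00 = 6:58 PM on Oct 22.
Arrival in UTC: 2:48 AM + 7:00 = 9:48 AM on Oct 23.
Elapsed = 9:48 AM − 6:58 PM (+1 day) = 14 hours 50 minutes.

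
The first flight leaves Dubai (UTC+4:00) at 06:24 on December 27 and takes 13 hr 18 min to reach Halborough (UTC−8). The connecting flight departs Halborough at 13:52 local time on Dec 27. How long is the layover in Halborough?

Convert departure to UTC: 06:24 − 4:00 = 02:24 UTC on Dec 27.
Add 13 hours 18 minutes flight time → 15:42 UTC.
Halborough is UTC−8:00, so local arrival = 15:42 − 8:00 = 07:42 on Dec 27.
Layover = 13:52 − 07:42 = 6 hours 10 minutes.

6 hours 10 minutes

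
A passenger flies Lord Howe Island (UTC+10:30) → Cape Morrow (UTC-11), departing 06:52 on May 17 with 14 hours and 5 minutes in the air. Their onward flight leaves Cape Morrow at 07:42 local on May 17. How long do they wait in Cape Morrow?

8 hours 15 minutes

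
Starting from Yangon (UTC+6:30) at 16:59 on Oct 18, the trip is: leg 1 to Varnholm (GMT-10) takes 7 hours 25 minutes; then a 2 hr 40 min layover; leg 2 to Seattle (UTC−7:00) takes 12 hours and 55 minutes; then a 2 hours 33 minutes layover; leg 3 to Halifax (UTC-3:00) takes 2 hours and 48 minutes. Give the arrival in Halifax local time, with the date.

Convert departure to UTC: 16:59 − 6:30 = 10:29 UTC on Oct 18.
Add 7 hours and 25 minutes leg 1 → 17:54 UTC.
Add 2 hours and 40 minutes layover in Varnholm → 20:34 UTC.
Add 12 hours 55 minutes leg 2 → 09:29 UTC (Oct 19).
Add 2 hours and 33 minutes layover in Seattle → 12:02 UTC.
Add 2 hours 48 minutes leg 3 → 14:50 UTC.
Halifax is UTC−3:00, so local arrival = 14:50 − 3:00 = 11:50 on Oct 19.

11:50 on October 19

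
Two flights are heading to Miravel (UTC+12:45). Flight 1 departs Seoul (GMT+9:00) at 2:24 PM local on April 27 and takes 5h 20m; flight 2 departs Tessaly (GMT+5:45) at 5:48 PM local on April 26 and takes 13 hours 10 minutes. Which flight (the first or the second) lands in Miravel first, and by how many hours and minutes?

the second, by 9 hours 31 minutes

Flight 1 in UTC: 2:24 PM − 9:00 = 5:24 AM on Apr 27.
+5 hours and 20 minutes → arrive 10:44 AM UTC on Apr 27.
Flight 2 in UTC: 5:48 PM − 5:45 = 12:03 PM on Apr 26.
+13 hours 10 minutes → arrive 1:13 AM UTC on Apr 27.
Flight 2 lands earlier by 9 hours 31 minutes.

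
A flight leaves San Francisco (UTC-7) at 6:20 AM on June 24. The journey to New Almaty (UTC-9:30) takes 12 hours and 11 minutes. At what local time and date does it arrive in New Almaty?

4:01 PM on Jun 24

New Almaty is 2:30 behind San Francisco.
After 12 hours 11 minutes it is 6:31 PM in San Francisco.
Shift by the zone difference: 6:31 PM − 2:30 = 4:01 PM on Jun 24 in New Almaty.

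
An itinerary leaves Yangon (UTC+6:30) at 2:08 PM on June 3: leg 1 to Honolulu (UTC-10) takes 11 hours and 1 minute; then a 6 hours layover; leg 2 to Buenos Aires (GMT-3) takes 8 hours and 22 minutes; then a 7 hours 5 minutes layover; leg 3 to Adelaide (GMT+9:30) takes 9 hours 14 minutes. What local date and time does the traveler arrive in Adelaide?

10:50 AM on June 5

Convert departure to UTC: 2:08 PM − 6:30 = 7:38 AM UTC on Jun 3.
Add 11 hours 1 minute leg 1 → 6:39 PM UTC.
Add 6 hours layover in Honolulu → 12:39 AM UTC (Jun 4).
Add 8 hours and 22 minutes leg 2 → 9:01 AM UTC.
Add 7 hours 5 minutes layover in Buenos Aires → 4:06 PM UTC.
Add 9 hours and 14 minutes leg 3 → 1:20 AM UTC (Jun 5).
Adelaide is UTC+9:30, so local arrival = 1:20 AM + 9:30 = 10:50 AM on Jun 5.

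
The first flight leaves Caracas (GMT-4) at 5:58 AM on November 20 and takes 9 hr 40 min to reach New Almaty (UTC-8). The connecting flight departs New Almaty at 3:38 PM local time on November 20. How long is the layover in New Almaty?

Convert departure to UTC: 5:58 AM + 4:00 = 9:58 AM UTC on Nov 20.
Add 9 hours and 40 minutes flight time → 7:38 PM UTC.
New Almaty is UTC−8:00, so local arrival = 7:38 PM − 8:00 = 11:38 AM on Nov 20.
Layover = 3:38 PM − 11:38 AM = 4 hours.

4 hours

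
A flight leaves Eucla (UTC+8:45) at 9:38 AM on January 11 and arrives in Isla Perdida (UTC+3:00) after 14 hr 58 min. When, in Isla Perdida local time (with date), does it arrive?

6:51 PM on Jan 11

Convert departure to UTC: 9:38 AM − 8:45 = 12:53 AM UTC on Jan 11.
Add 14 hours and 58 minutes travel time → 3:51 PM UTC.
Isla Perdida is UTC+3:00, so local arrival = 3:51 PM + 3:00 = 6:51 PM on Jan 11.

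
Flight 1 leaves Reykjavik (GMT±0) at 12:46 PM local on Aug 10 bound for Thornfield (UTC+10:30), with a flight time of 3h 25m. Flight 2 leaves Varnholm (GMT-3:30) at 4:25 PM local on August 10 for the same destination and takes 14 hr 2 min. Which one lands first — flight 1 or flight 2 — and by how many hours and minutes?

the first, by 17 hours 46 minutes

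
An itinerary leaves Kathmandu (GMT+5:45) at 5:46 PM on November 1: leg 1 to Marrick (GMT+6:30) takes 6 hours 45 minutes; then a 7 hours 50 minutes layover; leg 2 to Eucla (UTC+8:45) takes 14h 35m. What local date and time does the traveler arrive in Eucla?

1:56 AM on November 3

Convert departure to UTC: 5:46 PM − 5:45 = 12:01 PM UTC on Nov 1.
Add 6 hours 45 minutes leg 1 → 6:46 PM UTC.
Add 7 hours and 50 minutes layover in Marrick → 2:36 AM UTC (Nov 2).
Add 14 hours and 35 minutes leg 2 → 5:11 PM UTC.
Eucla is UTC+8:45, so local arrival = 5:11 PM + 8:45 = 1:56 AM on Nov 3.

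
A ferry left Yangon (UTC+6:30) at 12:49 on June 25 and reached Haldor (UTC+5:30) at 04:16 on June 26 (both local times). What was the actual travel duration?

Haldor is 1:00 behind Yangon.
Clock-face elapsed time (ignoring zones) is 15 hours 27 minutes.
Actual elapsed = 15 hours 27 minutes + 1:00 = 16 hours 27 minutes.

16 hours 27 minutes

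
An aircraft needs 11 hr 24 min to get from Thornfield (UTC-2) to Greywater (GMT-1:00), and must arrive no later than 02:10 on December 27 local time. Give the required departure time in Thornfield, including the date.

Target arrival in UTC: 02:10 + 1:00 = 03:10 on Dec 27.
Subtract 11 hours and 24 minutes → departure 15:46 UTC on Dec 26.
Thornfield is UTC−2:00: 15:46 − 2:00 = 13:46 on Dec 26.

13:46 on December 26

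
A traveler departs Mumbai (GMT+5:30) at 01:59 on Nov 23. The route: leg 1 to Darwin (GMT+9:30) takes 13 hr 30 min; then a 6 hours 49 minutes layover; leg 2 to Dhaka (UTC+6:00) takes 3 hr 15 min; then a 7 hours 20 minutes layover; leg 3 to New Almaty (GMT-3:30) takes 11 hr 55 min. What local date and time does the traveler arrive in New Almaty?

11:48 on November 24

Convert departure to UTC: 01:59 − 5:30 = 20:29 UTC on Nov 22.
Add 13 hours and 30 minutes leg 1 → 09:59 UTC (Nov 23).
Add 6 hours and 49 minutes layover in Darwin → 16:48 UTC.
Add 3 hours and 15 minutes leg 2 → 20:03 UTC.
Add 7 hours 20 minutes layover in Dhaka → 03:23 UTC (Nov 24).
Add 11 hours 55 minutes leg 3 → 15:18 UTC.
New Almaty is UTC−3:30, so local arrival = 15:18 − 3:30 = 11:48 on Nov 24.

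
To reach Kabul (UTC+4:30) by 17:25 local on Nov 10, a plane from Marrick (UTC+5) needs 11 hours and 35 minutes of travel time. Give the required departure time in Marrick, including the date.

06:20 on November 10

Target arrival in UTC: 17:25 − 4:30 = 12:55 on Nov 10.
Subtract 11 hours and 35 minutes → departure 01:20 UTC on Nov 10.
Marrick is UTC+5:00: 01:20 + 5:00 = 06:20 on Nov 10.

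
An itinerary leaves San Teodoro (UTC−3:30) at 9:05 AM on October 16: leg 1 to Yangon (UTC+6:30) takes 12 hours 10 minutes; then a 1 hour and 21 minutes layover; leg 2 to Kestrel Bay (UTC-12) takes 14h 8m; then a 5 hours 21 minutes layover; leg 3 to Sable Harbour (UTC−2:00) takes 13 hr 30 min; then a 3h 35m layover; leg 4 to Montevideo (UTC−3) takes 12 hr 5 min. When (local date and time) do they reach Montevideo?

11:45 PM on October 18

Convert departure to UTC: 9:05 AM + 3:30 = 12:35 PM UTC on Oct 16.
Add 12 hours and 10 minutes leg 1 → 12:45 AM UTC (Oct 17).
Add 1 hour 21 minutes layover in Yangon → 2:06 AM UTC.
Add 14 hours and 8 minutes leg 2 → 4:14 PM UTC.
Add 5 hours and 21 minutes layover in Kestrel Bay → 9:35 PM UTC.
Add 13 hours 30 minutes leg 3 → 11:05 AM UTC (Oct 18).
Add 3 hours 35 minutes layover in Sable Harbour → 2:40 PM UTC.
Add 12 hours and 5 minutes leg 4 → 2:45 AM UTC (Oct 19).
Montevideo is UTC−3:00, so local arrival = 2:45 AM − 3:00 = 11:45 PM on Oct 18.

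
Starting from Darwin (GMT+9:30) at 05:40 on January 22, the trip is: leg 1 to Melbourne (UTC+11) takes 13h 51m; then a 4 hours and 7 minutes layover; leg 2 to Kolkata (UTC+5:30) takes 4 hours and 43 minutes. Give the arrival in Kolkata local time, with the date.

00:21 on January 23

Convert departure to UTC: 05:40 − 9:30 = 20:10 UTC on Jan 21.
Add 13 hours and 51 minutes leg 1 → 10:01 UTC (Jan 22).
Add 4 hours and 7 minutes layover in Melbourne → 14:08 UTC.
Add 4 hours 43 minutes leg 2 → 18:51 UTC.
Kolkata is UTC+5:30, so local arrival = 18:51 + 5:30 = 00:21 on Jan 23.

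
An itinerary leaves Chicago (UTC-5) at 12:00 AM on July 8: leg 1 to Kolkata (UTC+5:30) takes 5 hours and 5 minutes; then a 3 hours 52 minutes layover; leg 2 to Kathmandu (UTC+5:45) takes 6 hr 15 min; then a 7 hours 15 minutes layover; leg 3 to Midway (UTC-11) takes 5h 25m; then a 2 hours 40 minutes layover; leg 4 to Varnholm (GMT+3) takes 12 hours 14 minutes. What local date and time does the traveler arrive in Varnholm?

2:46 AM on Jul 10

Convert departure to UTC: 12:00 AM + 5:00 = 5:00 AM UTC on Jul 8.
Add 5 hours and 5 minutes leg 1 → 10:05 AM UTC.
Add 3 hours 52 minutes layover in Kolkata → 1:57 PM UTC.
Add 6 hours and 15 minutes leg 2 → 8:12 PM UTC.
Add 7 hours 15 minutes layover in Kathmandu → 3:27 AM UTC (Jul 9).
Add 5 hours 25 minutes leg 3 → 8:52 AM UTC.
Add 2 hours 40 minutes layover in Midway → 11:32 AM UTC.
Add 12 hours 14 minutes leg 4 → 11:46 PM UTC.
Varnholm is UTC+3:00, so local arrival = 11:46 PM + 3:00 = 2:46 AM on Jul 10.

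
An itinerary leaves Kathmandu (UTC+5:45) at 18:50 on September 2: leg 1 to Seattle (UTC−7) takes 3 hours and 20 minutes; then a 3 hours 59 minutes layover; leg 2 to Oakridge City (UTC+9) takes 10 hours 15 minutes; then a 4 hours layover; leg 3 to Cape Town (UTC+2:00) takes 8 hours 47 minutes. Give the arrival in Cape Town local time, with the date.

21:26 on September 3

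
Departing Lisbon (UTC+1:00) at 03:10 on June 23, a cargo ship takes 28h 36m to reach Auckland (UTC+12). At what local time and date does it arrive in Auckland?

Auckland is 11:00 ahead of Lisbon.
After 28 hours 36 minutes it is 07:46 (Jun 24) in Lisbon.
Shift by the zone difference: 07:46 + 11:00 = 18:46 on Jun 24 in Auckland.

18:46 on June 24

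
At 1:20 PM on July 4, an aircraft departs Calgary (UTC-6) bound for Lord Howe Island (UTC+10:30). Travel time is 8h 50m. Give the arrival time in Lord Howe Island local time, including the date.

Convert departure to UTC: 1:20 PM + 6:00 = 7:20 PM UTC on Jul 4.
Add 8 hours and 50 minutes travel time → 4:10 AM UTC (Jul 5).
Lord Howe Island is UTC+10:30, so local arrival = 4:10 AM + 10:30 = 2:40 PM on Jul 5.

2:40 PM on July 5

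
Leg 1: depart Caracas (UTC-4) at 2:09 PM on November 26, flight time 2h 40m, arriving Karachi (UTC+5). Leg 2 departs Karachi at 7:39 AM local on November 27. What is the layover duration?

Convert departure to UTC: 2:09 PM + 4:00 = 6:09 PM UTC on Nov 26.
Add 2 hours 40 minutes flight time → 8:49 PM UTC.
Karachi is UTC+5:00, so local arrival = 8:49 PM + 5:00 = 1:49 AM on Nov 27.
Layover = 7:39 AM − 1:49 AM = 5 hours 50 minutes.

5 hours 50 minutes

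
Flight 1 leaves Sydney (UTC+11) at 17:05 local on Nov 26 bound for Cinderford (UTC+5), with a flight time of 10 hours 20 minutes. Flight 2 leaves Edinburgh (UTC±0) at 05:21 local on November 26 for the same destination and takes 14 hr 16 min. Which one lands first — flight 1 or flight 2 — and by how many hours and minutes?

the first, by 3 hours 12 minutes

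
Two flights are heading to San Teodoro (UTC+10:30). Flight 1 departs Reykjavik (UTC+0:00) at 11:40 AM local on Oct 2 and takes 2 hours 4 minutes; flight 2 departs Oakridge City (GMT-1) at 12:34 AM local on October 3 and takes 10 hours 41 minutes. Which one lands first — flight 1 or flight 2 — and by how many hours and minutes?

the first, by 22 hours 31 minutes

Flight 1 departs at 11:40 AM UTC (Oct 2).
+2 hours 4 minutes → arrive 1:44 PM UTC on Oct 2.
Flight 2 in UTC: 12:34 AM + 1:00 = 1:34 AM on Oct 3.
+10 hours and 41 minutes → arrive 12:15 PM UTC on Oct 3.
Flight 1 lands earlier by 22 hours 31 minutes.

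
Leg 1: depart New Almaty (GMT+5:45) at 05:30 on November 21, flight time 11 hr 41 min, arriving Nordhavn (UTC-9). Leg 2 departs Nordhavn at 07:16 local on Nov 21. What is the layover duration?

4 hours 50 minutes

Convert departure to UTC: 05:30 − 5:45 = 23:45 UTC on Nov 20.
Add 11 hours and 41 minutes flight time → 11:26 UTC (Nov 21).
Nordhavn is UTC−9:00, so local arrival = 11:26 − 9:00 = 02:26 on Nov 21.
Layover = 07:16 − 02:26 = 4 hours 50 minutes.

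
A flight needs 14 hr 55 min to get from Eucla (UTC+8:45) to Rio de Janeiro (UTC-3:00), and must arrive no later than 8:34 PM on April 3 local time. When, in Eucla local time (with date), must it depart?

Target arrival in UTC: 8:34 PM + 3:00 = 11:34 PM on Apr 3.
Subtract 14 hours 55 minutes → departure 8:39 AM UTC on Apr 3.
Eucla is UTC+8:45: 8:39 AM + 8:45 = 5:24 PM on Apr 3.

5:24 PM on April 3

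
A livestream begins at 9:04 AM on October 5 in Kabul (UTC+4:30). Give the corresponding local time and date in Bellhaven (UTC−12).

4:34 PM on October 4

Bellhaven is 16:30 behind Kabul.
Shift by the zone difference: 9:04 AM − 16:30 = 4:34 PM on Oct 4 in Bellhaven.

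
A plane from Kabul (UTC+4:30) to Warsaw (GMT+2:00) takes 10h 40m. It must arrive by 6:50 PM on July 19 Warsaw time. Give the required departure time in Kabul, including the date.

Target arrival in UTC: 6:50 PM − 2:00 = 4:50 PM on Jul 19.
Subtract 10 hours and 40 minutes → departure 6:10 AM UTC on Jul 19.
Kabul is UTC+4:30: 6:10 AM + 4:30 = 10:40 AM on Jul 19.

10:40 AM on July 19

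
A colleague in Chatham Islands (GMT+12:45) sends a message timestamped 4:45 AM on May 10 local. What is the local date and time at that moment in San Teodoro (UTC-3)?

1:00 PM on May 9

In UTC: 4:45 AM − 12:45 = 4:00 PM on May 9.
San Teodoro is UTC−3:00: 4:00 PM − 3:00 = 1:00 PM on May 9.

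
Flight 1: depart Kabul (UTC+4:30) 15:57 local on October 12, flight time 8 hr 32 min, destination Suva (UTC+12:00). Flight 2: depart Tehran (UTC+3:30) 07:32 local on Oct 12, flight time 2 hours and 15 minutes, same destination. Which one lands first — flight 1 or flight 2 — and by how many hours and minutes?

Flight 1 in UTC: 15:57 − 4:30 = 11:27 on Oct 12.
+8 hours and 32 minutes → arrive 19:59 UTC on Oct 12.
Flight 2 in UTC: 07:32 − 3:30 = 04:02 on Oct 12.
+2 hours 15 minutes → arrive 06:17 UTC on Oct 12.
Flight 2 lands earlier by 13 hours 42 minutes.

the second, by 13 hours 42 minutes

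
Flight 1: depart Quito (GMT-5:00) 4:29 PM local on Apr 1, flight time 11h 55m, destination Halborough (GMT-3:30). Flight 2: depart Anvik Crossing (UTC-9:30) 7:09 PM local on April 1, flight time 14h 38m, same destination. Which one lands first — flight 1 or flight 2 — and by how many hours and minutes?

the first, by 9 hours 53 minutes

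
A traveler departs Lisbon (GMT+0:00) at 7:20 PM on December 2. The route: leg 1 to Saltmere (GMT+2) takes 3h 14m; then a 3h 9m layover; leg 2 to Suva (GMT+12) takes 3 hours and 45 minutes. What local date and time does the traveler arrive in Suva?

5:28 PM on December 3

Lisbon is at UTC+0, so departure is already 7:20 PM UTC on Dec 2.
Add 3 hours and 14 minutes leg 1 → 10:34 PM UTC.
Add 3 hours 9 minutes layover in Saltmere → 1:43 AM UTC (Dec 3).
Add 3 hours 45 minutes leg 2 → 5:28 AM UTC.
Suva is UTC+12:00, so local arrival = 5:28 AM + 12:00 = 5:28 PM on Dec 3.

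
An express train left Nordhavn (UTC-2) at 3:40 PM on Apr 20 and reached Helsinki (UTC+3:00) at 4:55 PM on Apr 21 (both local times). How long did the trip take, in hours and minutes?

20 hours 15 minutes

Departure in UTC: 3:40 PM + 2:00 = 5:40 PM on Apr 20.
Arrival in UTC: 4:55 PM − 3:00 = 1:55 PM on Apr 21.
Elapsed = 1:55 PM − 5:40 PM (+1 day) = 20 hours 15 minutes.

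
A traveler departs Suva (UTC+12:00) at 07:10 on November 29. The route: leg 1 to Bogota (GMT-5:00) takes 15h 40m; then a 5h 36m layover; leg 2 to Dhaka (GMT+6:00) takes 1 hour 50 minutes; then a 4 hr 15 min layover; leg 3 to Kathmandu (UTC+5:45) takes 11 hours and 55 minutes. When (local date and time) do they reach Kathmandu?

16:11 on November 30

Convert departure to UTC: 07:10 − 12:00 = 19:10 UTC on Nov 28.
Add 15 hours 40 minutes leg 1 → 10:50 UTC (Nov 29).
Add 5 hours and 36 minutes layover in Bogota → 16:26 UTC.
Add 1 hour 50 minutes leg 2 → 18:16 UTC.
Add 4 hours 15 minutes layover in Dhaka → 22:31 UTC.
Add 11 hours and 55 minutes leg 3 → 10:26 UTC (Nov 30).
Kathmandu is UTC+5:45, so local arrival = 10:26 + 5:45 = 16:11 on Nov 30.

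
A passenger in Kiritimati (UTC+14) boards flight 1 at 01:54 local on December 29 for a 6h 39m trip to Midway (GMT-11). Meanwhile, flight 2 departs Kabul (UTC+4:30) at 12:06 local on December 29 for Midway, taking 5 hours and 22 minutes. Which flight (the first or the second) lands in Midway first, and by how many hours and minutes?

Flight 1 in UTC: 01:54 − 14:00 = 11:54 on Dec 28.
+6 hours 39 minutes → arrive 18:33 UTC on Dec 28.
Flight 2 in UTC: 12:06 − 4:30 = 07:36 on Dec 29.
+5 hours and 22 minutes → arrive 12:58 UTC on Dec 29.
Flight 1 lands earlier by 18 hours 25 minutes.

the first, by 18 hours 25 minutes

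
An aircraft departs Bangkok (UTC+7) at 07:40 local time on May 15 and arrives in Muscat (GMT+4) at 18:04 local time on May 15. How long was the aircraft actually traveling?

Departure in UTC: 07:40 − 7:00 = 00:40 on May 15.
Arrival in UTC: 18:04 − 4:00 = 14:04 on May 15.
Elapsed = 14:04 − 00:40 = 13 hours 24 minutes.

13 hours 24 minutes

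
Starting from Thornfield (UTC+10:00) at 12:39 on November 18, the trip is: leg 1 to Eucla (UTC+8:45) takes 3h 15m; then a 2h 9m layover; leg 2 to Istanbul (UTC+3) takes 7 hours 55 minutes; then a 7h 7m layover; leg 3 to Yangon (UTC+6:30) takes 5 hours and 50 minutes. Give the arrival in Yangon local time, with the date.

11:25 on November 19

Convert departure to UTC: 12:39 − 10:00 = 02:39 UTC on Nov 18.
Add 3 hours 15 minutes leg 1 → 05:54 UTC.
Add 2 hours and 9 minutes layover in Eucla → 08:03 UTC.
Add 7 hours and 55 minutes leg 2 → 15:58 UTC.
Add 7 hours and 7 minutes layover in Istanbul → 23:05 UTC.
Add 5 hours 50 minutes leg 3 → 04:55 UTC (Nov 19).
Yangon is UTC+6:30, so local arrival = 04:55 + 6:30 = 11:25 on Nov 19.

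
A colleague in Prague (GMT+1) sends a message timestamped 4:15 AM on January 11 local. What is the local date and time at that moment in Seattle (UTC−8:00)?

7:15 PM on January 10

Seattle is 9:00 behind Prague.
Shift by the zone difference: 4:15 AM − 9:00 = 7:15 PM on Jan 10 in Seattle.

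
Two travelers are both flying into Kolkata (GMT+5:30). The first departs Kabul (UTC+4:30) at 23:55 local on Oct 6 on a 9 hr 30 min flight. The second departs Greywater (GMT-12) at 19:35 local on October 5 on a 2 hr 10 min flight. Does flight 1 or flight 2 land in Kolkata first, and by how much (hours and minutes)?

Flight 1 in UTC: 23:55 − 4:30 = 19:25 on Oct 6.
+9 hours 30 minutes → arrive 04:55 UTC on Oct 7.
Flight 2 in UTC: 19:35 + 12:00 = 07:35 on Oct 6.
+2 hours and 10 minutes → arrive 09:45 UTC on Oct 6.
Flight 2 lands earlier by 19 hours 10 minutes.

the second, by 19 hours 10 minutes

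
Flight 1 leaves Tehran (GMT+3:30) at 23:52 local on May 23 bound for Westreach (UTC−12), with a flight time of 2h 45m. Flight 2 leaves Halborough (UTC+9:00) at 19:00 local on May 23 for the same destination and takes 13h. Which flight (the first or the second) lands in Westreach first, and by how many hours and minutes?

the second, by 7 minutes

Flight 1 in UTC: 23:52 − 3:30 = 20:22 on May 23.
+2 hours 45 minutes → arrive 23:07 UTC on May 23.
Flight 2 in UTC: 19:00 − 9:00 = 10:00 on May 23.
+13 hours → arrive 23:00 UTC on May 23.
Flight 2 lands earlier by 7 minutes.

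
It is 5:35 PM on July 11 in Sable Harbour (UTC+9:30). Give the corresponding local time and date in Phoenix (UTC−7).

Phoenix is 16:30 behind Sable Harbour.
Shift by the zone difference: 5:35 PM − 16:30 = 1:05 AM on Jul 11 in Phoenix.

1:05 AM on July 11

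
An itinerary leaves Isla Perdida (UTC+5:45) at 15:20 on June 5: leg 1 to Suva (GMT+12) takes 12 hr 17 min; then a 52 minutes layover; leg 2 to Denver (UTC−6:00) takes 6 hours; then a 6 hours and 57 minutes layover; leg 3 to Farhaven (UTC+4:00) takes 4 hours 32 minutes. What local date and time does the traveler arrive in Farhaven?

Convert departure to UTC: 15:20 − 5:45 = 09:35 UTC on Jun 5.
Add 12 hours and 17 minutes leg 1 → 21:52 UTC.
Add 52 minutes layover in Suva → 22:44 UTC.
Add 6 hours leg 2 → 04:44 UTC (Jun 6).
Add 6 hours and 57 minutes layover in Denver → 11:41 UTC.
Add 4 hours and 32 minutes leg 3 → 16:13 UTC.
Farhaven is UTC+4:00, so local arrival = 16:13 + 4:00 = 20:13 on Jun 6.

20:13 on June 6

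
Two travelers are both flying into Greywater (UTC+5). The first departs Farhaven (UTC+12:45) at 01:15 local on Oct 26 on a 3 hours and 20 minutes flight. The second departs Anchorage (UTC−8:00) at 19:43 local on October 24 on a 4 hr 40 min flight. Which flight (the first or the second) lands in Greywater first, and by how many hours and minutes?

the second, by 7 hours 27 minutes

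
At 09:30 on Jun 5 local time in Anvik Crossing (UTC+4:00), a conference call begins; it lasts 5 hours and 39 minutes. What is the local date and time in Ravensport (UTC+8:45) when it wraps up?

Ravensport is 4:45 ahead of Anvik Crossing.
After 5 hours and 39 minutes it is 15:09 in Anvik Crossing.
Shift by the zone difference: 15:09 + 4:45 = 19:54 on Jun 5 in Ravensport.

19:54 on Jun 5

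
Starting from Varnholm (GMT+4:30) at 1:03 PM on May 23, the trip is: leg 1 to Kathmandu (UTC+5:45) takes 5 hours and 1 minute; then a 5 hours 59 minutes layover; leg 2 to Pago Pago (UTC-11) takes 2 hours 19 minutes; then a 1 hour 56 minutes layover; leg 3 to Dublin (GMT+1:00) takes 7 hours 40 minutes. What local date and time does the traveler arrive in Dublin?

8:28 AM on May 24

Convert departure to UTC: 1:03 PM − 4:30 = 8:33 AM UTC on May 23.
Add 5 hours and 1 minute leg 1 → 1:34 PM UTC.
Add 5 hours and 59 minutes layover in Kathmandu → 7:33 PM UTC.
Add 2 hours 19 minutes leg 2 → 9:52 PM UTC.
Add 1 hour and 56 minutes layover in Pago Pago → 11:48 PM UTC.
Add 7 hours 40 minutes leg 3 → 7:28 AM UTC (May 24).
Dublin is UTC+1:00, so local arrival = 7:28 AM + 1:00 = 8:28 AM on May 24.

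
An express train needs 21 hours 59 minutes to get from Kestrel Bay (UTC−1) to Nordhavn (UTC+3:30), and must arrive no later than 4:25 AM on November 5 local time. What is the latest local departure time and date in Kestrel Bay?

Target arrival in UTC: 4:25 AM − 3:30 = 12:55 AM on Nov 5.
Subtract 21 hours and 59 minutes → departure 2:56 AM UTC on Nov 4.
Kestrel Bay is UTC−1:00: 2:56 AM − 1:00 = 1:56 AM on Nov 4.

1:56 AM on November 4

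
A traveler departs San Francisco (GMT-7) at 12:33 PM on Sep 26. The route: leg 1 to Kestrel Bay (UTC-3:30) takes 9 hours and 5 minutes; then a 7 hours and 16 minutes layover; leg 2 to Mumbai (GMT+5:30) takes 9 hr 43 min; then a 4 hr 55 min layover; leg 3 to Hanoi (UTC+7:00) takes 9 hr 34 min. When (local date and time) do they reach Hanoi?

7:06 PM on September 28

Convert departure to UTC: 12:33 PM + 7:00 = 7:33 PM UTC on Sep 26.
Add 9 hours and 5 minutes leg 1 → 4:38 AM UTC (Sep 27).
Add 7 hours and 16 minutes layover in Kestrel Bay → 11:54 AM UTC.
Add 9 hours 43 minutes leg 2 → 9:37 PM UTC.
Add 4 hours 55 minutes layover in Mumbai → 2:32 AM UTC (Sep 28).
Add 9 hours 34 minutes leg 3 → 12:06 PM UTC.
Hanoi is UTC+7:00, so local arrival = 12:06 PM + 7:00 = 7:06 PM on Sep 28.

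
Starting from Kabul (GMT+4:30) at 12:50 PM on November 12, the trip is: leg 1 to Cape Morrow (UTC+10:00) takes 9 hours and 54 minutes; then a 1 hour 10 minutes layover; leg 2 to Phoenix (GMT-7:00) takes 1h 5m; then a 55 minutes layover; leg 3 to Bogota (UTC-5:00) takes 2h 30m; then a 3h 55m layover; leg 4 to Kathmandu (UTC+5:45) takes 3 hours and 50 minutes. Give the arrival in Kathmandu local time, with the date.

Convert departure to UTC: 12:50 PM − 4:30 = 8:20 AM UTC on Nov 12.
Add 9 hours 54 minutes leg 1 → 6:14 PM UTC.
Add 1 hour 10 minutes layover in Cape Morrow → 7:24 PM UTC.
Add 1 hour and 5 minutes leg 2 → 8:29 PM UTC.
Add 55 minutes layover in Phoenix → 9:24 PM UTC.
Add 2 hours 30 minutes leg 3 → 11:54 PM UTC.
Add 3 hours 55 minutes layover in Bogota → 3:49 AM UTC (Nov 13).
Add 3 hours and 50 minutes leg 4 → 7:39 AM UTC.
Kathmandu is UTC+5:45, so local arrival = 7:39 AM + 5:45 = 1:24 PM on Nov 13.

1:24 PM on November 13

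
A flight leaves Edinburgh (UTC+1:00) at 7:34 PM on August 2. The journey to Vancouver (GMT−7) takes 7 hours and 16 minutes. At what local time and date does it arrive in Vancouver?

Convert departure to UTC: 7:34 PM − 1:00 = 6:34 PM UTC on Aug 2.
Add 7 hours and 16 minutes travel time → 1:50 AM UTC (Aug 3).
Vancouver is UTC−7:00, so local arrival = 1:50 AM − 7:00 = 6:50 PM on Aug 2.

6:50 PM on August 2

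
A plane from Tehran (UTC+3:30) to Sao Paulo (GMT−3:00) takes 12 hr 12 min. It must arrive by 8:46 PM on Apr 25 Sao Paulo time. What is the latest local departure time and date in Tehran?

Target arrival in UTC: 8:46 PM + 3:00 = 11:46 PM on Apr 25.
Subtract 12 hours 12 minutes → departure 11:34 AM UTC on Apr 25.
Tehran is UTC+3:30: 11:34 AM + 3:30 = 3:04 PM on Apr 25.

3:04 PM on April 25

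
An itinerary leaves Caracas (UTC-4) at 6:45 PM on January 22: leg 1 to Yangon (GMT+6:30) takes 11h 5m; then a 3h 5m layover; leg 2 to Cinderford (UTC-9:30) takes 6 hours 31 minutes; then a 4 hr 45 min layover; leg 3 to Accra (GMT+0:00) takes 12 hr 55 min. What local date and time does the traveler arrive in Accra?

1:06 PM on January 24

Convert departure to UTC: 6:45 PM + 4:00 = 10:45 PM UTC on Jan 22.
Add 11 hours 5 minutes leg 1 → 9:50 AM UTC (Jan 23).
Add 3 hours and 5 minutes layover in Yangon → 12:55 PM UTC.
Add 6 hours and 31 minutes leg 2 → 7:26 PM UTC.
Add 4 hours 45 minutes layover in Cinderford → 12:11 AM UTC (Jan 24).
Add 12 hours and 55 minutes leg 3 → 1:06 PM UTC.
Accra is UTC+0, so local arrival is the same: 1:06 PM on Jan 24.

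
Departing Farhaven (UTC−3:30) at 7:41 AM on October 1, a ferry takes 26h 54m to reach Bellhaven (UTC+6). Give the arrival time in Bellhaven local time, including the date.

Convert departure to UTC: 7:41 AM + 3:30 = 11:11 AM UTC on Oct 1.
Add 26 hours and 54 minutes travel time → 2:05 PM UTC (Oct 2).
Bellhaven is UTC+6:00, so local arrival = 2:05 PM + 6:00 = 8:05 PM on Oct 2.

8:05 PM on October 2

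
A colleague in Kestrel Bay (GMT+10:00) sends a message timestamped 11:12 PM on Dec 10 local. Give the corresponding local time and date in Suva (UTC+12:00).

1:12 AM on Dec 11

Suva is 2:00 ahead of Kestrel Bay.
Shift by the zone difference: 11:12 PM + 2:00 = 1:12 AM on Dec 11 in Suva.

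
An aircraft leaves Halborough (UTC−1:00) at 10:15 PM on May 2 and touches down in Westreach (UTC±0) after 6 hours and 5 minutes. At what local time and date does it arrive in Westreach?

Convert departure to UTC: 10:15 PM + 1:00 = 11:15 PM UTC on May 2.
Add 6 hours and 5 minutes travel time → 5:20 AM UTC (May 3).
Westreach is UTC+0, so local arrival is the same: 5:20 AM on May 3.

5:20 AM on May 3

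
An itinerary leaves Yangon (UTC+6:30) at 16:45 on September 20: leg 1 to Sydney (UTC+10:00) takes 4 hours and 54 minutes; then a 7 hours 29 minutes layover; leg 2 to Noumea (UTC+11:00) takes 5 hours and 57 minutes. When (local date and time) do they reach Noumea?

Convert departure to UTC: 16:45 − 6:30 = 10:15 UTC on Sep 20.
Add 4 hours 54 minutes leg 1 → 15:09 UTC.
Add 7 hours and 29 minutes layover in Sydney → 22:38 UTC.
Add 5 hours 57 minutes leg 2 → 04:35 UTC (Sep 21).
Noumea is UTC+11:00, so local arrival = 04:35 + 11:00 = 15:35 on Sep 21.

15:35 on Sep 21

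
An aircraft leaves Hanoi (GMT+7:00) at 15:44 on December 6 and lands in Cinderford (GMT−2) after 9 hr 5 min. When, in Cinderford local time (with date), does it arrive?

15:49 on December 6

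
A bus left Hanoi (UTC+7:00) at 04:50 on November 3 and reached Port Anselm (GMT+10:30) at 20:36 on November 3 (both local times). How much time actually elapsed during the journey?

12 hours 16 minutes

Port Anselm is 3:30 ahead of Hanoi.
Clock-face elapsed time (ignoring zones) is 15 hours 46 minutes.
Actual elapsed = 15 hours 46 minutes − 3:30 = 12 hours 16 minutes.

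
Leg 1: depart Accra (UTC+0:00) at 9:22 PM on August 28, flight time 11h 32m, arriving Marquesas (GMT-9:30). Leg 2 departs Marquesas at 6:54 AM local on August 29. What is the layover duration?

7 hours 30 minutes

Accra is at UTC+0, so departure is already 9:22 PM UTC on Aug 28.
Add 11 hours 32 minutes flight time → 8:54 AM UTC (Aug 29).
Marquesas is UTC−9:30, so local arrival = 8:54 AM − 9:30 = 11:24 PM on Aug 28.
Layover = 6:54 AM − 11:24 PM (+1 day) = 7 hours 30 minutes.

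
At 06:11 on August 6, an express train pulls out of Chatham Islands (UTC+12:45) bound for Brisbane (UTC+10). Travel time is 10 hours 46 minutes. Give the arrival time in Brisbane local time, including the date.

14:12 on August 6

Convert departure to UTC: 06:11 − 12:45 = 17:26 UTC on Aug 5.
Add 10 hours and 46 minutes travel time → 04:12 UTC (Aug 6).
Brisbane is UTC+10:00, so local arrival = 04:12 + 10:00 = 14:12 on Aug 6.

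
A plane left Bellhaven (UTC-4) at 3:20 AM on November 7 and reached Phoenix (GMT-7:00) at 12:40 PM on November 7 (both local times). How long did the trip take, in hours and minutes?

Phoenix is 3:00 behind Bellhaven.
Clock-face elapsed time (ignoring zones) is 9 hours 20 minutes.
Actual elapsed = 9 hours 20 minutes + 3:00 = 12 hours 20 minutes.

12 hours 20 minutes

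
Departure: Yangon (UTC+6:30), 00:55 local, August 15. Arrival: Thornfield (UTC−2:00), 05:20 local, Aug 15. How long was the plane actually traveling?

12 hours 55 minutes

Departure in UTC: 00:55 − 6:30 = 18:25 on Aug 14.
Arrival in UTC: 05:20 + 2:00 = 07:20 on Aug 15.
Elapsed = 07:20 − 18:25 (+1 day) = 12 hours 55 minutes.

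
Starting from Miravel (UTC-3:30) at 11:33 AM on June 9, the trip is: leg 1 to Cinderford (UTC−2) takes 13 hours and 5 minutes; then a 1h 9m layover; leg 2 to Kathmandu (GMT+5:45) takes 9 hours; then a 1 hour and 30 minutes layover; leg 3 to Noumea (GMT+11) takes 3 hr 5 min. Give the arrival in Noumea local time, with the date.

5:52 AM on Jun 11

Convert departure to UTC: 11:33 AM + 3:30 = 3:03 PM UTC on Jun 9.
Add 13 hours 5 minutes leg 1 → 4:08 AM UTC (Jun 10).
Add 1 hour 9 minutes layover in Cinderford → 5:17 AM UTC.
Add 9 hours leg 2 → 2:17 PM UTC.
Add 1 hour and 30 minutes layover in Kathmandu → 3:47 PM UTC.
Add 3 hours and 5 minutes leg 3 → 6:52 PM UTC.
Noumea is UTC+11:00, so local arrival = 6:52 PM + 11:00 = 5:52 AM on Jun 11.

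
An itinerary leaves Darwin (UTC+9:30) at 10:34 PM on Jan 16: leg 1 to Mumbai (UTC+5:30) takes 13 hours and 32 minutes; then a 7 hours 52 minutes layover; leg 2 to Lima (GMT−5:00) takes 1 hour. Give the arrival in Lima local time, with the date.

6:28 AM on January 17

Convert departure to UTC: 10:34 PM − 9:30 = 1:04 PM UTC on Jan 16.
Add 13 hours and 32 minutes leg 1 → 2:36 AM UTC (Jan 17).
Add 7 hours 52 minutes layover in Mumbai → 10:28 AM UTC.
Add 1 hour leg 2 → 11:28 AM UTC.
Lima is UTC−5:00, so local arrival = 11:28 AM − 5:00 = 6:28 AM on Jan 17.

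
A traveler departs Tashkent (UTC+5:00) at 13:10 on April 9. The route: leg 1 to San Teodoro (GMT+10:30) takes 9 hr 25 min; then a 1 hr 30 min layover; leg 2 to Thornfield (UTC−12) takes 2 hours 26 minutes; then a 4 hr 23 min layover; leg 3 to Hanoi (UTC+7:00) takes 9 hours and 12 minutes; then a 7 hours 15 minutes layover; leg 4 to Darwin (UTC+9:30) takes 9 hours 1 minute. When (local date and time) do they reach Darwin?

12:52 on April 11

Convert departure to UTC: 13:10 − 5:00 = 08:10 UTC on Apr 9.
Add 9 hours 25 minutes leg 1 → 17:35 UTC.
Add 1 hour 30 minutes layover in San Teodoro → 19:05 UTC.
Add 2 hours 26 minutes leg 2 → 21:31 UTC.
Add 4 hours 23 minutes layover in Thornfield → 01:54 UTC (Apr 10).
Add 9 hours 12 minutes leg 3 → 11:06 UTC.
Add 7 hours and 15 minutes layover in Hanoi → 18:21 UTC.
Add 9 hours and 1 minute leg 4 → 03:22 UTC (Apr 11).
Darwin is UTC+9:30, so local arrival = 03:22 + 9:30 = 12:52 on Apr 11.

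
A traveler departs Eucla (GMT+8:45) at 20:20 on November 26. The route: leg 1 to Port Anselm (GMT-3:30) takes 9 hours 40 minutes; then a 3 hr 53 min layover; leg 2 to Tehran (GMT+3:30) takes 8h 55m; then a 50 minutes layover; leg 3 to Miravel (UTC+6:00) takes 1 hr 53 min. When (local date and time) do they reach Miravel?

18:46 on November 27

Convert departure to UTC: 20:20 − 8:45 = 11:35 UTC on Nov 26.
Add 9 hours 40 minutes leg 1 → 21:15 UTC.
Add 3 hours and 53 minutes layover in Port Anselm → 01:08 UTC (Nov 27).
Add 8 hours 55 minutes leg 2 → 10:03 UTC.
Add 50 minutes layover in Tehran → 10:53 UTC.
Add 1 hour and 53 minutes leg 3 → 12:46 UTC.
Miravel is UTC+6:00, so local arrival = 12:46 + 6:00 = 18:46 on Nov 27.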